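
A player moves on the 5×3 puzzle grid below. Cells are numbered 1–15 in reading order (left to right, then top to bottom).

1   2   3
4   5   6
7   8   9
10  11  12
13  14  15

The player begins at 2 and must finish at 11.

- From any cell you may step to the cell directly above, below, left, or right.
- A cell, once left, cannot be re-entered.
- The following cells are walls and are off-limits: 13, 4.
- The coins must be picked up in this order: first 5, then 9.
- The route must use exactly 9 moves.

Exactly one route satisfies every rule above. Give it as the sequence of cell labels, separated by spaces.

The waypoints must appear in the order 5, 9, with no cell reused.
Route from 2: right to 3, down to 6, left to 5, down to 8, right to 9, 2× down (reaching 15), left to 14, up to 11 — 9 moves in all.
Check: order respected (5 at step 3, 9 at step 5); 9 moves as required.

2 3 6 5 8 9 12 15 14 11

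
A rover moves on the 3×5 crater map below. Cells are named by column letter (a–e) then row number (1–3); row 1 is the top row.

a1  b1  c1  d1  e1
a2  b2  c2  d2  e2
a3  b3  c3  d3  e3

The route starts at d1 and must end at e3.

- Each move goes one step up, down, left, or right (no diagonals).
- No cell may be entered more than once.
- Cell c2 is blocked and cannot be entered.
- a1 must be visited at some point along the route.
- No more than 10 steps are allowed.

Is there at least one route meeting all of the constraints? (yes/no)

One route that works: d1 → c1 → b1 → a1 → a2 → a3 → b3 → c3 → d3 → e3.

yes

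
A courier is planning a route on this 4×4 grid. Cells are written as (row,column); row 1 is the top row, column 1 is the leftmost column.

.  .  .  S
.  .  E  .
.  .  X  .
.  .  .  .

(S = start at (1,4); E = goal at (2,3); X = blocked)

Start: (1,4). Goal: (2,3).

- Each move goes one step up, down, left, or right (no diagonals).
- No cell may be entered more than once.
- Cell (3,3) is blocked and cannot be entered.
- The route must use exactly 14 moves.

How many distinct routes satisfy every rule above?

2

Need simple routes of exactly 14 moves from (1,4) to (2,3) (Manhattan distance 2, so 6 moves are spent on a detour and 6 undoing it).
Enumerating: (1,4) (2,4) (3,4) (4,4) (4,3) (4,2) (4,1) (3,1) (3,2) (2,2) (2,1) (1,1) (1,2) (1,3) (2,3) | (1,4) (1,3) (1,2) (1,1) (2,1) (2,2) (3,2) (3,1) (4,1) (4,2) (4,3) (4,4) (3,4) (2,4) (2,3).
That gives 2 routes.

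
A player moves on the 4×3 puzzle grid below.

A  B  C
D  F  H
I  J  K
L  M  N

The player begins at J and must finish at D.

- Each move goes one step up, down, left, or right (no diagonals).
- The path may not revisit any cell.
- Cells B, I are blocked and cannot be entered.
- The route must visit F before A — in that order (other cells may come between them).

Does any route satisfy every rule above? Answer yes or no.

no

A must be visited but has only one open neighbour (D), and it is neither the start nor the goal — the route would have to enter and leave through D, re-entering it.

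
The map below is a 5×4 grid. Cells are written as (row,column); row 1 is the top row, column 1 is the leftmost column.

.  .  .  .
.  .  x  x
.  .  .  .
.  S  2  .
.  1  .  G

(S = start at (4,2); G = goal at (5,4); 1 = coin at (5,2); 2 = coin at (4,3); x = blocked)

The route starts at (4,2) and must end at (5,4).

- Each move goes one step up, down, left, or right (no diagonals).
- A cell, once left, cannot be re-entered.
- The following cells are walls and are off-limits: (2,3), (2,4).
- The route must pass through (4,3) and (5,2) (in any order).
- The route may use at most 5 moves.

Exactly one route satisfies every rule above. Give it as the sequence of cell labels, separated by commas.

(4,2), (5,2), (5,3), (4,3), (4,4), (5,4)

The 5-move cap with required stops at (4,3), (5,2) leaves no slack for detours.
Route from (4,2): down to (5,2), right to (5,3), up to (4,3), right to (4,4), down to (5,4) — 5 moves in all.
Check: all required cells visited; 5 ≤ 5 moves.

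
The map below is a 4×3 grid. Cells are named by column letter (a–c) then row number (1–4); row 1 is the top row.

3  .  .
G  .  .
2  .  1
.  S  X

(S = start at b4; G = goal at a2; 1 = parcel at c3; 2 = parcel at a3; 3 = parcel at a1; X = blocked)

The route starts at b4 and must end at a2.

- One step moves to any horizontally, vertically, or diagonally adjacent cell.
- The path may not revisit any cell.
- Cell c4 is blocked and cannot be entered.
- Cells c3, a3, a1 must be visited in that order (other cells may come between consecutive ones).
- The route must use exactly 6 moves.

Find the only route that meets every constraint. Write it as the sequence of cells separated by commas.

b4, c3, b3, a3, b2, a1, a2

The waypoints must appear in the order c3, a3, a1, with no cell reused.
Route from b4: up-right 1 to c3, left 2 to a3, up-right 1 to b2, up-left 1 to a1, down 1 to a2 — 6 moves in all.
Check: order respected (1 at step 1, 2 at step 3, 3 at step 5); 6 moves as required.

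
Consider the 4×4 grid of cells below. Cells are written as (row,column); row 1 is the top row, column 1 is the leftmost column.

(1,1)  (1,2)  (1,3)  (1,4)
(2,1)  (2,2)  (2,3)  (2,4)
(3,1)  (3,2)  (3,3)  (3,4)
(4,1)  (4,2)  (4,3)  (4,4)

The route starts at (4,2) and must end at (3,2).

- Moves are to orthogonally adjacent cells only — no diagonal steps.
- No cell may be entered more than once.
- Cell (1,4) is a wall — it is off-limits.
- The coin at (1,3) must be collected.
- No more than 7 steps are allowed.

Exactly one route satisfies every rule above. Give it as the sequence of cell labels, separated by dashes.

The 7-move cap with required stops at (1,3) leaves no slack for detours.
Route from (4,2): right to (4,3), 3× up (reaching (1,3)), left to (1,2), 2× down (reaching (3,2)) — 7 moves in all.
Check: all required cells visited; 7 ≤ 7 moves.

(4,2) - (4,3) - (3,3) - (2,3) - (1,3) - (1,2) - (2,2) - (3,2)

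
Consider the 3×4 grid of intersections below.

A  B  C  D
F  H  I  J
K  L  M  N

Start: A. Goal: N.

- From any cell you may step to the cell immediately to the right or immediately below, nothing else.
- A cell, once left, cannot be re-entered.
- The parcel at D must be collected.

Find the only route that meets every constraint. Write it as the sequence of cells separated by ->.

A -> B -> C -> D -> J -> N

Moves only go right or down, so the column and row indices never decrease.
Route from A: 3× right (reaching D), 2× down (reaching N) — 5 moves in all.
Check: all required cells visited.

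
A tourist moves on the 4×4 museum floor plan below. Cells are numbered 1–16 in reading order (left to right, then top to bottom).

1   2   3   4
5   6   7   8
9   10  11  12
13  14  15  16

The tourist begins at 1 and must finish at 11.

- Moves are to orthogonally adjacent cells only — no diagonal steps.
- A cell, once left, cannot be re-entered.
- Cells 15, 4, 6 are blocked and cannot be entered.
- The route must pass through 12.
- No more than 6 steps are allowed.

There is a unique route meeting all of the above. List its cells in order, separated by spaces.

The budget equals the shortest possible length, so every move has to be on a shortest route through the required cells.
Route from 1: 2× right (reaching 3), down to 7, right to 8, down to 12, left to 11 — 6 moves in all.
Check: all required cells visited; 6 ≤ 6 moves.

1 2 3 7 8 12 11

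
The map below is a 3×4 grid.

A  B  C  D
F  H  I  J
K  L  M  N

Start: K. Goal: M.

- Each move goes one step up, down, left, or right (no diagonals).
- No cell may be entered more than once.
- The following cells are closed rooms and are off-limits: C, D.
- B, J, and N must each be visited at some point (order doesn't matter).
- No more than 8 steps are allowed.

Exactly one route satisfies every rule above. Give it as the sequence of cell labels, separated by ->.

K -> F -> A -> B -> H -> I -> J -> N -> M

The 8-move cap with required stops at B, J, N leaves no slack for detours.
Route from K: up 2 to A, right 1 to B, down 1 to H, right 2 to J, down 1 to N, left 1 to M — 8 moves in all.
Check: all required cells visited; 8 ≤ 8 moves.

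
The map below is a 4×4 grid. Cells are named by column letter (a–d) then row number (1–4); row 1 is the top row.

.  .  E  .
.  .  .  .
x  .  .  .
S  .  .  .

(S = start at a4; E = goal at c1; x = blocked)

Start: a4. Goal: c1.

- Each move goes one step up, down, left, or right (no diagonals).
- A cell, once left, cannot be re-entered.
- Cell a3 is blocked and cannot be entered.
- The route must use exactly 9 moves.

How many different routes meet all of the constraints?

14

Need simple routes of exactly 9 moves from a4 to c1 (Manhattan distance 5, so 2 moves are spent on a detour and 2 undoing it).
Branch systematically from the start, pruning whenever the remaining move budget drops below the Manhattan distance to c1 or differs from it in parity. Every completion starts via b4: 14.
That gives 14 routes.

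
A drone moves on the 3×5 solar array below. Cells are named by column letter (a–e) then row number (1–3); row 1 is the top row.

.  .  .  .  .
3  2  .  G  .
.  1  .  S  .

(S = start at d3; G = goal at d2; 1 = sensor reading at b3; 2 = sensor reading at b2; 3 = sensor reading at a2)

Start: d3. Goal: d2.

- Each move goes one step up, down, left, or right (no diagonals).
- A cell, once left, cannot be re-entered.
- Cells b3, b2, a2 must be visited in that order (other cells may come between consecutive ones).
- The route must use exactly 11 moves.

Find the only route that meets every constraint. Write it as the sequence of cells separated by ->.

The waypoints must appear in the order b3, b2, a2, with no cell reused.
Route from d3: 2× left (reaching b3), up to b2, left to a2, up to a1, 4× right (reaching e1), down to e2, left to d2 — 11 moves in all.
Check: order respected (1 at step 2, 2 at step 3, 3 at step 4); 11 moves as required.

d3 -> c3 -> b3 -> b2 -> a2 -> a1 -> b1 -> c1 -> d1 -> e1 -> e2 -> d2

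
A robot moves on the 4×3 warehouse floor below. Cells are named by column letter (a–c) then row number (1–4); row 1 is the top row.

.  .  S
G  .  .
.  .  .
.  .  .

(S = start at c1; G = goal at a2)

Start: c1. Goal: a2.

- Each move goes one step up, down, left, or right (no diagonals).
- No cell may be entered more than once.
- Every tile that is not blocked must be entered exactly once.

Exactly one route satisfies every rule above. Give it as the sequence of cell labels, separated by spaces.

Need to visit all 12 open cells exactly once, starting at c1 and ending at a2.
Cell c4 has only two open neighbours (c3 and b4), so the path must pass straight through it: one of those is the cell it's entered from and the other is where it exits.
Route from c1: 3× down (reaching c4), 2× left (reaching a4), up to a3, right to b3, 2× up (reaching b1), left to a1, down to a2 — 11 moves in all.
Check: all 12 open cells covered.

c1 c2 c3 c4 b4 a4 a3 b3 b2 b1 a1 a2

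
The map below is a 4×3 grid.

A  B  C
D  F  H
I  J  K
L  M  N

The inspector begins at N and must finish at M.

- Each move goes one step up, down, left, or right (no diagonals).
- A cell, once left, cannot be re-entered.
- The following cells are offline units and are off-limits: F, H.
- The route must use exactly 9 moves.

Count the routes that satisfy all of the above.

Need simple routes of exactly 9 moves from N to M (Manhattan distance 1, so 4 moves are spent on a detour and 4 undoing it).
No route satisfies every constraint, so the count is 0.

0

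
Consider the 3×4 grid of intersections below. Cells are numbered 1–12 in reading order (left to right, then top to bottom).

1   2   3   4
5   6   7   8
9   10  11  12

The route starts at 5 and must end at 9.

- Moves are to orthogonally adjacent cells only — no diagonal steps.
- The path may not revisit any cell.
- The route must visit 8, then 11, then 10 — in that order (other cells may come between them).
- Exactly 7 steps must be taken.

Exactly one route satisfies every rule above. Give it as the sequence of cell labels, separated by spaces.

5 6 7 8 12 11 10 9

The waypoints must appear in the order 8, 11, 10, with no cell reused.
Route from 5: right 3 to 8, down 1 to 12, left 3 to 9 — 7 moves in all.
Check: order respected (8 at step 3, 11 at step 5, 10 at step 6); 7 moves as required.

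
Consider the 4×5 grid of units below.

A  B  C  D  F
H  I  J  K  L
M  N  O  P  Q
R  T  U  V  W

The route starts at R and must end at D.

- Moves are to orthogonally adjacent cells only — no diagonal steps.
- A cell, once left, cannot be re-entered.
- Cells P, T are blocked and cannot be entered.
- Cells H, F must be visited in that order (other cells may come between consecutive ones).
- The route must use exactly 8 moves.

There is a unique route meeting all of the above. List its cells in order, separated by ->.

The waypoints must appear in the order H, F, with no cell reused.
Route from R: 2× up (reaching H), 4× right (reaching L), up to F, left to D — 8 moves in all.
Check: order respected (H at step 2, F at step 7); 8 moves as required.

R -> M -> H -> I -> J -> K -> L -> F -> D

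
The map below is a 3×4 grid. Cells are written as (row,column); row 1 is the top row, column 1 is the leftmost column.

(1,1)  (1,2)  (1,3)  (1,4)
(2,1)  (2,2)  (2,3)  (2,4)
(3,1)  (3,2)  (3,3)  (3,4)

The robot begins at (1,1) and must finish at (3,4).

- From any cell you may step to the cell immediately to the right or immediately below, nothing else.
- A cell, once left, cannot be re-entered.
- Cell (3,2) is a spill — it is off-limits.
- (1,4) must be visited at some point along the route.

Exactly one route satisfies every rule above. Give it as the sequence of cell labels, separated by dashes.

Moves only go right or down, so the column and row indices never decrease.
Route from (1,1): right 3 to (1,4), down 2 to (3,4) — 5 moves in all.
Check: all required cells visited.

(1,1) - (1,2) - (1,3) - (1,4) - (2,4) - (3,4)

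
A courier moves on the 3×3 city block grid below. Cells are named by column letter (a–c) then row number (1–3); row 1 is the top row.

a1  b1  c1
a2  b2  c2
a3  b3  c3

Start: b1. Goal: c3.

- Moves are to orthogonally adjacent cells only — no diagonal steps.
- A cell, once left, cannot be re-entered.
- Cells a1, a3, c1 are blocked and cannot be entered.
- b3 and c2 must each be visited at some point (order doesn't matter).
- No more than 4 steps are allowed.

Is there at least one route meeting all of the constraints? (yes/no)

no

Even ignoring the no-revisit rule, getting from b1 to c3, taking the cheapest ordering b1 → b3 → c2 → c3 needs at least 2 + 2 + 1 = 5 moves (Manhattan distance per leg), which exceeds the 4-move limit.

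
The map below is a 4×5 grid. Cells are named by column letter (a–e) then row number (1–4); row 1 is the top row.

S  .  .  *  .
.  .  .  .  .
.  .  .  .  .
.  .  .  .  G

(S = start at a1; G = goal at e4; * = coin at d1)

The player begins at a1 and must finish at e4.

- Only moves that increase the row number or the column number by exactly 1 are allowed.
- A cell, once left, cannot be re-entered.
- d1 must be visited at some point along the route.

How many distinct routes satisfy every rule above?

A right/down-only route from a1 to e4 makes exactly 3 down-moves and 4 right-moves in some order.
With no other constraints that would be C(7,3) = 35 routes.
Split at d1 and multiply the segment counts: a1→d1: 1; d1→e4: 4; product = 4.
That gives 4 routes.

4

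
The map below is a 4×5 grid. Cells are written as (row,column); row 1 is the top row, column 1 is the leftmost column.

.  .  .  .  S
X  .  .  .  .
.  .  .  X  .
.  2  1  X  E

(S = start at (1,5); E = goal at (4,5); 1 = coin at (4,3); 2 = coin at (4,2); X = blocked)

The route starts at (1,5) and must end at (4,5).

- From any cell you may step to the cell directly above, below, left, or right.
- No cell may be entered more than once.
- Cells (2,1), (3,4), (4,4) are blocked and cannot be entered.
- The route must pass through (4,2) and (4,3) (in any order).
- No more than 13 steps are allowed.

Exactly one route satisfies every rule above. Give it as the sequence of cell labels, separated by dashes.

The 13-move cap with required stops at (4,2), (4,3) leaves no slack for detours.
Route from (1,5): 3× left (reaching (1,2)), 3× down (reaching (4,2)), right to (4,3), 2× up (reaching (2,3)), 2× right (reaching (2,5)), 2× down (reaching (4,5)) — 13 moves in all.
Check: all required cells visited; 13 ≤ 13 moves.

(1,5) - (1,4) - (1,3) - (1,2) - (2,2) - (3,2) - (4,2) - (4,3) - (3,3) - (2,3) - (2,4) - (2,5) - (3,5) - (4,5)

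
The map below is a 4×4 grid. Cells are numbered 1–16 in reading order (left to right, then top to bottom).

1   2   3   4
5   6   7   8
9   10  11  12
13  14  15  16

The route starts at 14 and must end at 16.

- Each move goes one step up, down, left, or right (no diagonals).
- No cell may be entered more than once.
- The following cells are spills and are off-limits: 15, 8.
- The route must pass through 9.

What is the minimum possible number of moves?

6

Any route passes through 9 somewhere between 14 and 16. Summing Manhattan distances along the two legs (14 → 9 → 16) gives a lower bound of 2 + 4 = 6 moves.
A route of 6 moves achieves this: 14 → 13 → 9 → 10 → 11 → 12 → 16.
Since 6 matches the lower bound, it is optimal.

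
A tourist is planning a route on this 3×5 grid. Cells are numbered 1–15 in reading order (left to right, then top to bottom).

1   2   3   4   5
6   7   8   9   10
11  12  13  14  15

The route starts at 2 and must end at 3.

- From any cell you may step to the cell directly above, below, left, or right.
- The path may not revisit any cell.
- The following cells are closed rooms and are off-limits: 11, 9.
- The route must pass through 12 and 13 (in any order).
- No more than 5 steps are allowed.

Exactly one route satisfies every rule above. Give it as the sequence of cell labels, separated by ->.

Any route must reach 12 and 13 and still end at 3 within 5 moves, so the order of the required stops is forced.
Route from 2: 2× down (reaching 12), right to 13, 2× up (reaching 3) — 5 moves in all.
Check: all required cells visited; 5 ≤ 5 moves.

2 -> 7 -> 12 -> 13 -> 8 -> 3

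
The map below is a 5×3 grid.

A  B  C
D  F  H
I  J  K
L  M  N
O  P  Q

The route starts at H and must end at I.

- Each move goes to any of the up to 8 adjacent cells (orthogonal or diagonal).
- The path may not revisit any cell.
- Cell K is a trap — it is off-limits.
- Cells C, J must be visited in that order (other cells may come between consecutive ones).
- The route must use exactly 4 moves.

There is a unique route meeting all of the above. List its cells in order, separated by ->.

H -> C -> F -> J -> I

The waypoints must appear in the order C, J, with no cell reused.
Route from H: up to C, down-left to F, down to J, left to I — 4 moves in all.
Check: order respected (C at step 1, J at step 3); 4 moves as required.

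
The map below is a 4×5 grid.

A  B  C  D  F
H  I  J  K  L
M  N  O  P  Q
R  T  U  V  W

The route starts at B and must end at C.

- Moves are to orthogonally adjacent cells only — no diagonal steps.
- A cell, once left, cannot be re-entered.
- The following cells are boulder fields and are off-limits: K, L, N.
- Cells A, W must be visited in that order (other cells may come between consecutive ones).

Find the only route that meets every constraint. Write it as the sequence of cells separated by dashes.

The waypoints must appear in the order A, W, with no cell reused.
Route from B: left to A, 3× down (reaching R), 4× right (reaching W), up to Q, 2× left (reaching O), 2× up (reaching C) — 13 moves in all.
Check: order respected (A at step 1, W at step 8).

B - A - H - M - R - T - U - V - W - Q - P - O - J - C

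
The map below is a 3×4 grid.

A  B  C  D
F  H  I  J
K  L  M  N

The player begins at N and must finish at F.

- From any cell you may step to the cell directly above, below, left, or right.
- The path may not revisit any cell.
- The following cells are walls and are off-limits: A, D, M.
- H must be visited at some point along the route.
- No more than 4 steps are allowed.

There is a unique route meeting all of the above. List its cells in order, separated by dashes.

N - J - I - H - F

The 4-move cap with required stops at H leaves no slack for detours.
Route from N: up to J, 3× left (reaching F) — 4 moves in all.
Check: all required cells visited; 4 ≤ 4 moves.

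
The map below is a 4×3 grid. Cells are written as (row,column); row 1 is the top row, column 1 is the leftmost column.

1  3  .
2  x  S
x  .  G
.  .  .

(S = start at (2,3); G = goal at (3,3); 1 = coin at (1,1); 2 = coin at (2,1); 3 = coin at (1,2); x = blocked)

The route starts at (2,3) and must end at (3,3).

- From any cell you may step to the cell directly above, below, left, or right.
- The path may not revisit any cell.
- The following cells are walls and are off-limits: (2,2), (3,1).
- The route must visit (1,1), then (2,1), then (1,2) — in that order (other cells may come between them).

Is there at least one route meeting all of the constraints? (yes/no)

(2,1) must be visited but has only one open neighbour ((1,1)), and it is neither the start nor the goal — the route would have to enter and leave through (1,1), re-entering it.

no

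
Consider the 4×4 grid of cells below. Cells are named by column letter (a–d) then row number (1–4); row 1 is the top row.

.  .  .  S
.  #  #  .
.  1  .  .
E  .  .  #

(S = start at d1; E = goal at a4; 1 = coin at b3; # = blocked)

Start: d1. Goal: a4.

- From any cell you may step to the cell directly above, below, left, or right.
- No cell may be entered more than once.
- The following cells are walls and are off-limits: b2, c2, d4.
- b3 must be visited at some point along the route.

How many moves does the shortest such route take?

6

Any route passes through b3 somewhere between d1 and a4. Summing Manhattan distances along the two legs (d1 → b3 → a4) gives a lower bound of 4 + 2 = 6 moves.
A route of 6 moves achieves this: d1 → d2 → d3 → c3 → b3 → b4 → a4.
Since 6 matches the lower bound, it is optimal.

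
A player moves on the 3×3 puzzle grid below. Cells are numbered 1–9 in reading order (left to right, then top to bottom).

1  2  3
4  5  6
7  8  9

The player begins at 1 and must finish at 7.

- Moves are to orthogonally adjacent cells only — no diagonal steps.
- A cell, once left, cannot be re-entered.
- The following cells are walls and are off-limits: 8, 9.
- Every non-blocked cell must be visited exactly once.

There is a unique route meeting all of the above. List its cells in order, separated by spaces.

Need to visit all 7 open cells exactly once, starting at 1 and ending at 7.
Cell 6 has only two open neighbours (3 and 5), so the path must pass straight through it: one of those is the cell it's entered from and the other is where it exits.
Route from 1: 2× right (reaching 3), down to 6, 2× left (reaching 4), down to 7 — 6 moves in all.
Check: all 7 open cells covered.

1 2 3 6 5 4 7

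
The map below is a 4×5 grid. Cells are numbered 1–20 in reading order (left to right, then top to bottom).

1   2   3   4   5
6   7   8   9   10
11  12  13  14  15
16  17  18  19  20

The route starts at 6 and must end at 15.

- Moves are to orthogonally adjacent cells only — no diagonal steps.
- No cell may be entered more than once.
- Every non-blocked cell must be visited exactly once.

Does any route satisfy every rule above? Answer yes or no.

One route that works: 6 → 1 → 2 → 7 → 12 → 11 → 16 → 17 → 18 → 13 → 8 → 3 → 4 → 5 → 10 → 9 → 14 → 19 → 20 → 15.

yes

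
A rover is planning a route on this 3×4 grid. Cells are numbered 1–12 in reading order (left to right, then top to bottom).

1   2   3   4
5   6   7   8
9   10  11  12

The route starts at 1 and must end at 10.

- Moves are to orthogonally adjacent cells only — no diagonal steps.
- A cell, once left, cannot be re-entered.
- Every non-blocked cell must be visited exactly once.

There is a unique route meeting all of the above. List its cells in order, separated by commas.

1, 2, 3, 4, 8, 12, 11, 7, 6, 5, 9, 10

Need to visit all 12 open cells exactly once, starting at 1 and ending at 10.
Cell 9 has only two open neighbours (5 and 10), so the path must pass straight through it: one of those is the cell it's entered from and the other is where it exits.
Route from 1: 3× right (reaching 4), 2× down (reaching 12), left to 11, up to 7, 2× left (reaching 5), down to 9, right to 10 — 11 moves in all.
Check: all 12 open cells covered.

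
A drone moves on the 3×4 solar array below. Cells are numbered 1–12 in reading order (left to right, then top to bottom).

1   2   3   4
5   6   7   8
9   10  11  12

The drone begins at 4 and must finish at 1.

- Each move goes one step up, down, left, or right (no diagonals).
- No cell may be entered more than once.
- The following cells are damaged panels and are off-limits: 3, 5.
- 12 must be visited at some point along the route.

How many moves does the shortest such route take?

Any route passes through 12 somewhere between 4 and 1. Summing Manhattan distances along the two legs (4 → 12 → 1) gives a lower bound of 2 + 5 = 7 moves.
A route of 7 moves achieves this: 4 → 8 → 12 → 11 → 7 → 6 → 2 → 1.
Since 7 matches the lower bound, it is optimal.

7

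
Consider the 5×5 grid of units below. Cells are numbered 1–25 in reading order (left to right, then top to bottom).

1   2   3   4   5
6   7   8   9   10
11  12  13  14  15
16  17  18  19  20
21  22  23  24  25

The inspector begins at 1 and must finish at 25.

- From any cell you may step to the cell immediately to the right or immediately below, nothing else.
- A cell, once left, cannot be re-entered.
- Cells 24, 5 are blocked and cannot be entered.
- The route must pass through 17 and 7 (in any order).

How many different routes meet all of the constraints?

2

A right/down-only route from 1 to 25 makes exactly 4 down-moves and 4 right-moves in some order.
With no other constraints that would be C(8,4) = 70 routes.
A monotone route can only reach the required cells in the order 7, 17, so split there and multiply the segment counts (each segment already excludes blocked cells): 1→7: 2; 7→17: 1; 17→25: 1; product = 2.
That gives 2 routes.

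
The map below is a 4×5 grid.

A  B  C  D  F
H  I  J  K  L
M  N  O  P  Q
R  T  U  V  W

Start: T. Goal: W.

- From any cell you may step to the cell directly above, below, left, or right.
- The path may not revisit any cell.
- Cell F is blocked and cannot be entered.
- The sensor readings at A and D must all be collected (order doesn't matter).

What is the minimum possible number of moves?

11

Any route passes through A and D in some order between T and W. Summing Manhattan distances along each leg and taking the cheapest ordering (T → A → D → W) gives a lower bound of 4 + 3 + 4 = 11 moves.
A route of 11 moves achieves this: T → N → I → H → A → B → C → D → K → P → V → W.
Since 11 matches the lower bound, it is optimal.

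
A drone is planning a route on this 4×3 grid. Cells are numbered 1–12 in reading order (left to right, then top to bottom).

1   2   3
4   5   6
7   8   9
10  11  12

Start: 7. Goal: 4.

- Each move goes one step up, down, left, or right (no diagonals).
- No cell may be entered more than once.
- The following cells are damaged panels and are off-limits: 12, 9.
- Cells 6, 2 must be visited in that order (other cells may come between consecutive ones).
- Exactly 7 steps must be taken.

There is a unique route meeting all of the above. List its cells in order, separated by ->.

The waypoints must appear in the order 6, 2, with no cell reused.
Route from 7: right to 8, up to 5, right to 6, up to 3, 2× left (reaching 1), down to 4 — 7 moves in all.
Check: order respected (6 at step 3, 2 at step 5); 7 moves as required.

7 -> 8 -> 5 -> 6 -> 3 -> 2 -> 1 -> 4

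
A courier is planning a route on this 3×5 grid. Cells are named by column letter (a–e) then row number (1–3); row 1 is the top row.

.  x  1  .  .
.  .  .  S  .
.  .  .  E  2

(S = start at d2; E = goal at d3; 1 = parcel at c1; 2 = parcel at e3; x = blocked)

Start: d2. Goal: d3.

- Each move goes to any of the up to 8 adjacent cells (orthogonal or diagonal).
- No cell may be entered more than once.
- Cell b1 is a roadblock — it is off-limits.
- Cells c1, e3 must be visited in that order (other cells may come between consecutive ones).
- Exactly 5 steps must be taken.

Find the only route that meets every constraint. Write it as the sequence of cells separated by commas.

d2, c1, d1, e2, e3, d3

The waypoints must appear in the order c1, e3, with no cell reused.
Route from d2: up-left 1 to c1, right 1 to d1, down-right 1 to e2, down 1 to e3, left 1 to d3 — 5 moves in all.
Check: order respected (1 at step 1, 2 at step 4); 5 moves as required.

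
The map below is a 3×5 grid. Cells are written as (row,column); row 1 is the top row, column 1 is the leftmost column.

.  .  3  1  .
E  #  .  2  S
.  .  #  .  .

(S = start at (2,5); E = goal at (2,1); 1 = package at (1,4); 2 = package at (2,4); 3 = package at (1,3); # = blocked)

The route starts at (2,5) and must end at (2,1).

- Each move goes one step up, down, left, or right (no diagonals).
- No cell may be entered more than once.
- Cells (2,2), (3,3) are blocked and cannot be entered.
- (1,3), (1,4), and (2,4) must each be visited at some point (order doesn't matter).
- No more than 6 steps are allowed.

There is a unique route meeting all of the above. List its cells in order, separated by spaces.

The budget equals the shortest possible length, so every move has to be on a shortest route through the required cells.
Route from (2,5): left 1 to (2,4), up 1 to (1,4), left 3 to (1,1), down 1 to (2,1) — 6 moves in all.
Check: all required cells visited; 6 ≤ 6 moves.

(2,5) (2,4) (1,4) (1,3) (1,2) (1,1) (2,1)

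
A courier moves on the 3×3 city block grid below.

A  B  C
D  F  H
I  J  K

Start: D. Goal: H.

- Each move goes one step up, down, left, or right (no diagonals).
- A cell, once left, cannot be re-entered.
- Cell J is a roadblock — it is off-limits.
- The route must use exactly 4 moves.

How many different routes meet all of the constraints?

Need simple routes of exactly 4 moves from D to H (Manhattan distance 2, so 1 moves are spent on a detour and 1 undoing it).
Enumerating: D A B F H | D A B C H | D F B C H.
That gives 3 routes.

3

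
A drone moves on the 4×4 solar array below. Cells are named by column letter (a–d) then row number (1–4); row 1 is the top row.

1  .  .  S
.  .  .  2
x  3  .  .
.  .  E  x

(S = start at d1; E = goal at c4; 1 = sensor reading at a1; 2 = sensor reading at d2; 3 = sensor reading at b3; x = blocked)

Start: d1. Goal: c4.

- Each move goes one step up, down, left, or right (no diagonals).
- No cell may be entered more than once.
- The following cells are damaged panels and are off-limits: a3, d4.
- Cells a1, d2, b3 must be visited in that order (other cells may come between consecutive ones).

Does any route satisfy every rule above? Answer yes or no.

One route that works: d1 → c1 → b1 → a1 → a2 → b2 → c2 → d2 → d3 → c3 → b3 → b4 → c4.

yes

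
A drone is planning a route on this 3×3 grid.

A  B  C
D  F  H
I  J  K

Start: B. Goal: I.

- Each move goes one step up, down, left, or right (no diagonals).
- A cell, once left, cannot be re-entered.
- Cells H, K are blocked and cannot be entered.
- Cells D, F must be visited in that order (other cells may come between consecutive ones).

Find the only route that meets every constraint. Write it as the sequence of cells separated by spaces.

The waypoints must appear in the order D, F, with no cell reused.
Route from B: left to A, down to D, right to F, down to J, left to I — 5 moves in all.
Check: order respected (D at step 2, F at step 3).

B A D F J I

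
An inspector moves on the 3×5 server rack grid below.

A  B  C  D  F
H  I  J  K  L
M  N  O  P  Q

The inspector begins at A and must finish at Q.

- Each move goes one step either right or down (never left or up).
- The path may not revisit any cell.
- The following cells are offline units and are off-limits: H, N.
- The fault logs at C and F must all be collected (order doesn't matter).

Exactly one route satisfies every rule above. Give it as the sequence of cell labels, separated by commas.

Moves only go right or down, so the column and row indices never decrease.
Route from A: right 4 to F, down 2 to Q — 6 moves in all.
Check: all required cells visited.

A, B, C, D, F, L, Q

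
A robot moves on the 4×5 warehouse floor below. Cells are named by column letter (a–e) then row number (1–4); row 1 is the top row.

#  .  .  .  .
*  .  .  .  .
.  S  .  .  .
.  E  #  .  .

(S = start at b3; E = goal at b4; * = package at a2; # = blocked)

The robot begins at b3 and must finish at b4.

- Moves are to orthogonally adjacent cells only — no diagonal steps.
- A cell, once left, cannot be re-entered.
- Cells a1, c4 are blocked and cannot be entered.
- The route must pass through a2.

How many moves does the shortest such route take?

Any route passes through a2 somewhere between b3 and b4. Summing Manhattan distances along the two legs (b3 → a2 → b4) gives a lower bound of 2 + 3 = 5 moves.
A route of 5 moves achieves this: b3 → b2 → a2 → a3 → a4 → b4.
Since 5 matches the lower bound, it is optimal.

5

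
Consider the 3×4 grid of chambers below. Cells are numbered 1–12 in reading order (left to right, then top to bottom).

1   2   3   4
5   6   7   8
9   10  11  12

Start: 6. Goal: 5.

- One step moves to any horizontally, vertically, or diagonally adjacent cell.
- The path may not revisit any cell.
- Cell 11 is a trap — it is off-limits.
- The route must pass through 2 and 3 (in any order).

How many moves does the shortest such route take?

Any route passes through 2 and 3 in some order between 6 and 5. Summing Chebyshev distances along each leg and taking the cheapest ordering (6 → 3 → 2 → 5) gives a lower bound of 1 + 1 + 1 = 3 moves.
A route of 3 moves achieves this: 6 → 3 → 2 → 5.
Since 3 matches the lower bound, it is optimal.

3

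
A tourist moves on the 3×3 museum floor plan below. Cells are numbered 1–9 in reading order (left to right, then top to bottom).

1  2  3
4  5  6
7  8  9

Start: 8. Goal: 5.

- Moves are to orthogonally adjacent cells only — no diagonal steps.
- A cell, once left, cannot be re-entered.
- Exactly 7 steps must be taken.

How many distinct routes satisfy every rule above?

Need simple routes of exactly 7 moves from 8 to 5 (Manhattan distance 1, so 3 moves are spent on a detour and 3 undoing it).
Enumerating: 8 7 4 1 2 3 6 5 | 8 9 6 3 2 1 4 5.
That gives 2 routes.

2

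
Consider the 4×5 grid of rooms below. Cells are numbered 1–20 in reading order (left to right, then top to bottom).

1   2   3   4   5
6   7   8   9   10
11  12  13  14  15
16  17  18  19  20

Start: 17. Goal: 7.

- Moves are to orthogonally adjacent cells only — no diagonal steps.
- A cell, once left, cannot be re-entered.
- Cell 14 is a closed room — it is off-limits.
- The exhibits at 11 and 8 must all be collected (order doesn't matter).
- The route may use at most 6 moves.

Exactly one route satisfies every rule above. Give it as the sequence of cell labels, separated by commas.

17, 16, 11, 12, 13, 8, 7

The 6-move cap with required stops at 11, 8 leaves no slack for detours.
Route from 17: left 1 to 16, up 1 to 11, right 2 to 13, up 1 to 8, left 1 to 7 — 6 moves in all.
Check: all required cells visited; 6 ≤ 6 moves.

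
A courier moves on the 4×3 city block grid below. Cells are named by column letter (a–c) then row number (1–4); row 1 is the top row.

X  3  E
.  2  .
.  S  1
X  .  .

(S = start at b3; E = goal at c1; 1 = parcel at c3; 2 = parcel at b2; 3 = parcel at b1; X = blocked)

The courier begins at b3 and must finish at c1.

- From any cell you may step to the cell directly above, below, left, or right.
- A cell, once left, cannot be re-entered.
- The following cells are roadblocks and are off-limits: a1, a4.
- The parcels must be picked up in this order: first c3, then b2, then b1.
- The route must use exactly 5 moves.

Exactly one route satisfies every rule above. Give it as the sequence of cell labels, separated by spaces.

b3 c3 c2 b2 b1 c1

The waypoints must appear in the order c3, b2, b1, with no cell reused.
Route from b3: right 1 to c3, up 1 to c2, left 1 to b2, up 1 to b1, right 1 to c1 — 5 moves in all.
Check: order respected (1 at step 1, 2 at step 3, 3 at step 4); 5 moves as required.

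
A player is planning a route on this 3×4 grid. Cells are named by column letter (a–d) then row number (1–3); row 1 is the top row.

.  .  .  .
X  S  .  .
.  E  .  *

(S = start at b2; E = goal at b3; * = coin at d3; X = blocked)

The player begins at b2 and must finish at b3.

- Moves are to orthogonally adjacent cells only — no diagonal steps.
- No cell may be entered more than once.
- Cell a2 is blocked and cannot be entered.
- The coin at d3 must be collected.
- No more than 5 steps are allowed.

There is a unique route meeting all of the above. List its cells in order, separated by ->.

The budget equals the shortest possible length, so every move has to be on a shortest route through the required cells.
Route from b2: 2× right (reaching d2), down to d3, 2× left (reaching b3) — 5 moves in all.
Check: all required cells visited; 5 ≤ 5 moves.

b2 -> c2 -> d2 -> d3 -> c3 -> b3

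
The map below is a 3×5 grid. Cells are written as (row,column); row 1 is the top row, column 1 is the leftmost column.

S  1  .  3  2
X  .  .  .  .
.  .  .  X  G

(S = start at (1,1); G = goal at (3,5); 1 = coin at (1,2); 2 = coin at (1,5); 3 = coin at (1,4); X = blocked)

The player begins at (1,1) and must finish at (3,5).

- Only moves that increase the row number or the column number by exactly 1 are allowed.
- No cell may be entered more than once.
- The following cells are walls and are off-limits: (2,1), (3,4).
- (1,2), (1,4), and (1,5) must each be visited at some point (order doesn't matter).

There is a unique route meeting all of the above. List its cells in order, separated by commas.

(1,1), (1,2), (1,3), (1,4), (1,5), (2,5), (3,5)

Moves only go right or down, so the column and row indices never decrease.
Route from (1,1): 4× right (reaching (1,5)), 2× down (reaching (3,5)) — 6 moves in all.
Check: all required cells visited.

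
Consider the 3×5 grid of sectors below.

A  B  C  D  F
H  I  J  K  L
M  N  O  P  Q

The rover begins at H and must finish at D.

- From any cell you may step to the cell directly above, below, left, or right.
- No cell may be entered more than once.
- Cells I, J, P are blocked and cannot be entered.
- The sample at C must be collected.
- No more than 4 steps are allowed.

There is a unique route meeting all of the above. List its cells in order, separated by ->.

H -> A -> B -> C -> D

The 4-move cap with required stops at C leaves no slack for detours.
Route from H: up to A, 3× right (reaching D) — 4 moves in all.
Check: all required cells visited; 4 ≤ 4 moves.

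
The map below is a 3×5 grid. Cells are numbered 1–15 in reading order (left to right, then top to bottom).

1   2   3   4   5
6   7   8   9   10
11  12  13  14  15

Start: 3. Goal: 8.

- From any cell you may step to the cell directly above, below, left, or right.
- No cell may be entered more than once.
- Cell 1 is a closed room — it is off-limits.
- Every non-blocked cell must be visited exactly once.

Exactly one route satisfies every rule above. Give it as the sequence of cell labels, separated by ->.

3 -> 2 -> 7 -> 6 -> 11 -> 12 -> 13 -> 14 -> 15 -> 10 -> 5 -> 4 -> 9 -> 8

Need to visit all 14 open cells exactly once, starting at 3 and ending at 8.
Cell 2 has only two open neighbours (7 and 3), so the path must pass straight through it: one of those is the cell it's entered from and the other is where it exits.
Route from 3: left to 2, down to 7, left to 6, down to 11, 4× right (reaching 15), 2× up (reaching 5), left to 4, down to 9, left to 8 — 13 moves in all.
Check: all 14 open cells covered.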